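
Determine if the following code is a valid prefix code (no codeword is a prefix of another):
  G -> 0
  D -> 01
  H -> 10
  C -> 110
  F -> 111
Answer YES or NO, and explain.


Checking each pair (does one codeword prefix another?):
  G='0' vs D='01': prefix -- VIOLATION

NO -- this is NOT a valid prefix code. G (0) is a prefix of D (01).


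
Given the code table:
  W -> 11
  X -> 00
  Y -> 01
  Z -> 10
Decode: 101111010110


Decoding:
10 -> Z
11 -> W
11 -> W
01 -> Y
01 -> Y
10 -> Z


Result: ZWWYYZ


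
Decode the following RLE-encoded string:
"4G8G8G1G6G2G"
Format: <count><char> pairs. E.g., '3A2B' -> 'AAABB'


Expanding each <count><char> pair:
  4G -> 'GGGG'
  8G -> 'GGGGGGGG'
  8G -> 'GGGGGGGG'
  1G -> 'G'
  6G -> 'GGGGGG'
  2G -> 'GG'

Decoded = GGGGGGGGGGGGGGGGGGGGGGGGGGGGG


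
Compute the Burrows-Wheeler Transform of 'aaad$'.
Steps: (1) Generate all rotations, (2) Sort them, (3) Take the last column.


Rotations (sorted):
  0: $aaad -> last char: d
  1: aaad$ -> last char: $
  2: aad$a -> last char: a
  3: ad$aa -> last char: a
  4: d$aaa -> last char: a


BWT = d$aaa


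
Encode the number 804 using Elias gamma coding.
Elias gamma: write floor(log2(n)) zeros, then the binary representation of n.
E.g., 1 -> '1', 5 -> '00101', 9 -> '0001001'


num_bits = floor(log2(804)) + 1 = 10
leading_zeros = num_bits - 1 = 9
binary(804) = 1100100100

Elias gamma(804) = '000000000' + '1100100100' = 0000000001100100100 (19 bits)


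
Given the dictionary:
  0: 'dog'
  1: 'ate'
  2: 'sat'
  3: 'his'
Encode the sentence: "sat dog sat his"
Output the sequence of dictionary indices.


Look up each word in the dictionary:
  'sat' -> 2
  'dog' -> 0
  'sat' -> 2
  'his' -> 3

Encoded: [2, 0, 2, 3]


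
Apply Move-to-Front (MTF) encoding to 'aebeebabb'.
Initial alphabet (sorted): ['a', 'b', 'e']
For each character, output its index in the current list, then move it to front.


MTF encoding:
'a': index 0 in ['a', 'b', 'e'] -> ['a', 'b', 'e']
'e': index 2 in ['a', 'b', 'e'] -> ['e', 'a', 'b']
'b': index 2 in ['e', 'a', 'b'] -> ['b', 'e', 'a']
'e': index 1 in ['b', 'e', 'a'] -> ['e', 'b', 'a']
'e': index 0 in ['e', 'b', 'a'] -> ['e', 'b', 'a']
'b': index 1 in ['e', 'b', 'a'] -> ['b', 'e', 'a']
'a': index 2 in ['b', 'e', 'a'] -> ['a', 'b', 'e']
'b': index 1 in ['a', 'b', 'e'] -> ['b', 'a', 'e']
'b': index 0 in ['b', 'a', 'e'] -> ['b', 'a', 'e']


Output: [0, 2, 2, 1, 0, 1, 2, 1, 0]


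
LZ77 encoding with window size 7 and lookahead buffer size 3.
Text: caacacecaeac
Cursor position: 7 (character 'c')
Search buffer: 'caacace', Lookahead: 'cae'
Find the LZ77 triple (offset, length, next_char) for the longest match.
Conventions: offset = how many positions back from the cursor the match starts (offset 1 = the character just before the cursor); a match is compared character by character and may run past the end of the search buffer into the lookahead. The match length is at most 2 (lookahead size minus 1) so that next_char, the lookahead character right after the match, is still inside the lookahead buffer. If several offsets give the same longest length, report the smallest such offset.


Try each offset into the search buffer:
  offset=1 (pos 6, char 'e'): match length 0
  offset=2 (pos 5, char 'c'): match length 1
  offset=3 (pos 4, char 'a'): match length 0
  offset=4 (pos 3, char 'c'): match length 2
  offset=5 (pos 2, char 'a'): match length 0
  offset=6 (pos 1, char 'a'): match length 0
  offset=7 (pos 0, char 'c'): match length 2
Longest match has length 2, found at offsets 4, 7; take the smallest, offset 4.
next_char = character at position 7 + 2 = 9 -> 'e'

Best match: offset=4, length=2 (matching 'ca' starting at position 3)
LZ77 triple: (4, 2, 'e')


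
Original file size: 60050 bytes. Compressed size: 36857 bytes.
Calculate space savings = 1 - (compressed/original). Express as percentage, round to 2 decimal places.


ratio = compressed/original = 36857/60050 = 0.613772
savings = 1 - ratio = 1 - 0.613772 = 0.386228
as a percentage: 0.386228 * 100 = 38.62%

Space savings = 1 - 36857/60050 = 38.62%


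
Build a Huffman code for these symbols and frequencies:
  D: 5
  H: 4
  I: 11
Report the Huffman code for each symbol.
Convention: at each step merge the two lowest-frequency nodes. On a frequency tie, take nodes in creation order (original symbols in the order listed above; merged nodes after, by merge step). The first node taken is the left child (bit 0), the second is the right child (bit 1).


Huffman tree construction:
Step 1: Merge H(4) + D(5) = 9
Step 2: Merge (H+D)(9) + I(11) = 20
Read each symbol's code off the tree from the root (left child = 0, right child = 1).

Codes:
  D: 01 (length 2)
  H: 00 (length 2)
  I: 1 (length 1)
Average code length: 29/20 = 1.4500 bits/symbol


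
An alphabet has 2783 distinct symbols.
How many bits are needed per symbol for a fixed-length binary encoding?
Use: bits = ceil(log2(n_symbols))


log2(2783) = 11.4424
Bracket: 2^11 = 2048 < 2783 <= 2^12 = 4096
So ceil(log2(2783)) = 12

bits = ceil(log2(2783)) = ceil(11.4424) = 12 bits


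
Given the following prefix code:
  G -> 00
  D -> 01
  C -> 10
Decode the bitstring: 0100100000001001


Decoding step by step:
Bits 01 -> D
Bits 00 -> G
Bits 10 -> C
Bits 00 -> G
Bits 00 -> G
Bits 00 -> G
Bits 10 -> C
Bits 01 -> D


Decoded message: DGCGGGCD


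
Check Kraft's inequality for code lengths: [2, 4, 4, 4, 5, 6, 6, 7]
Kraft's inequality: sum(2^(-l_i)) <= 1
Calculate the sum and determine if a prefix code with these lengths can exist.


Sum = 2^(-2) + 2^(-4) + 2^(-4) + 2^(-4) + 2^(-5) + 2^(-6) + 2^(-6) + 2^(-7)
    = 0.25 + 0.0625 + 0.0625 + 0.0625 + 0.03125 + 0.015625 + 0.015625 + 0.0078125
    = 65/128 = 0.5078125
Since 0.5078125 <= 1, Kraft's inequality IS satisfied.
A prefix code with these lengths CAN exist.

Kraft sum = 0.5078125. Satisfied.


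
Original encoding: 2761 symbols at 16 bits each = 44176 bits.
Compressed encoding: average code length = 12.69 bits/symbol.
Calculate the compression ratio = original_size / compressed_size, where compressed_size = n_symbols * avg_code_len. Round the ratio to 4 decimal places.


original_size = n_symbols * orig_bits = 2761 * 16 = 44176 bits
compressed_size = n_symbols * avg_code_len = 2761 * 12.69 = 35037.09 bits
ratio = original_size / compressed_size = 44176 / 35037.09 = 1.2608

Compression ratio = 1.2608


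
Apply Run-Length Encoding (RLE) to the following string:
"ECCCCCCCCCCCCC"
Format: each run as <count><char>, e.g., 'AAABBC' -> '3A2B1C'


Scanning runs left to right:
  i=0: run of 'E' x 1 -> '1E'
  i=1: run of 'C' x 13 -> '13C'

RLE = 1E13C


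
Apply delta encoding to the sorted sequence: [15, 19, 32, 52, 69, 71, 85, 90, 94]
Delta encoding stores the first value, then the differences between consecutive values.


First value: 15
Deltas:
  19 - 15 = 4
  32 - 19 = 13
  52 - 32 = 20
  69 - 52 = 17
  71 - 69 = 2
  85 - 71 = 14
  90 - 85 = 5
  94 - 90 = 4


Delta encoded: [15, 4, 13, 20, 17, 2, 14, 5, 4]


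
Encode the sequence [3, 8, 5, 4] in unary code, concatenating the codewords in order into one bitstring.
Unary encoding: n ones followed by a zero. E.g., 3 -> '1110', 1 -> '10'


Encode each number as n ones followed by a terminating 0:
  3 -> 1110 (4 bits)
  8 -> 111111110 (9 bits)
  5 -> 111110 (6 bits)
  4 -> 11110 (5 bits)
Total length = 4 + 9 + 6 + 5 = 24 bits.

Unary([3, 8, 5, 4]) = 111011111111011111011110 (24 bits)


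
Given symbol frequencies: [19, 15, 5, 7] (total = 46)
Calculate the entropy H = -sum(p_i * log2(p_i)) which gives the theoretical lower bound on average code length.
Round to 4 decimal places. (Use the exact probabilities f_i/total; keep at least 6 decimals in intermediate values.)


Per-symbol terms -p_i * log2(p_i) with p_i = f_i/46:
  p = 19/46 = 0.413043: log2(p) = -1.275634, -p*log2(p) = 0.526892
  p = 15/46 = 0.326087: log2(p) = -1.616671, -p*log2(p) = 0.527175
  p = 5/46 = 0.108696: log2(p) = -3.201634, -p*log2(p) = 0.348004
  p = 7/46 = 0.152174: log2(p) = -2.716207, -p*log2(p) = 0.413336
H = 0.526892 + 0.527175 + 0.348004 + 0.413336 = 1.815407

H = 1.8154 bits/symbol


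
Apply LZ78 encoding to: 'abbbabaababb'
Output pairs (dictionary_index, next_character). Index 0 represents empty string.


LZ78 encoding steps:
Dictionary: {0: ''}
Step 1: w='' (idx 0), next='a' -> output (0, 'a'), add 'a' as idx 1
Step 2: w='' (idx 0), next='b' -> output (0, 'b'), add 'b' as idx 2
Step 3: w='b' (idx 2), next='b' -> output (2, 'b'), add 'bb' as idx 3
Step 4: w='a' (idx 1), next='b' -> output (1, 'b'), add 'ab' as idx 4
Step 5: w='a' (idx 1), next='a' -> output (1, 'a'), add 'aa' as idx 5
Step 6: w='b' (idx 2), next='a' -> output (2, 'a'), add 'ba' as idx 6
Step 7: w='bb' (idx 3), end of input -> output (3, '')


Encoded: [(0, 'a'), (0, 'b'), (2, 'b'), (1, 'b'), (1, 'a'), (2, 'a'), (3, '')]


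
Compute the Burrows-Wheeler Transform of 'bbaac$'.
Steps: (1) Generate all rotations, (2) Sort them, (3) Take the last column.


Rotations (sorted):
  0: $bbaac -> last char: c
  1: aac$bb -> last char: b
  2: ac$bba -> last char: a
  3: baac$b -> last char: b
  4: bbaac$ -> last char: $
  5: c$bbaa -> last char: a


BWT = cbab$a


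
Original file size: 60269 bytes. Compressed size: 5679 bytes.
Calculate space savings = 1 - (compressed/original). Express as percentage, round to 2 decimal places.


ratio = compressed/original = 5679/60269 = 0.094228
savings = 1 - ratio = 1 - 0.094228 = 0.905772
as a percentage: 0.905772 * 100 = 90.58%

Space savings = 1 - 5679/60269 = 90.58%


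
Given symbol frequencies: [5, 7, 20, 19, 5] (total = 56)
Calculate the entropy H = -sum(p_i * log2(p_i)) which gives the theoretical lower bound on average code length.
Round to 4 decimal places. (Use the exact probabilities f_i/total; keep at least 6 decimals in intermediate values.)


Per-symbol terms -p_i * log2(p_i) with p_i = f_i/56:
  p = 5/56 = 0.089286: log2(p) = -3.485427, -p*log2(p) = 0.311199
  p = 7/56 = 0.125000: log2(p) = -3.000000, -p*log2(p) = 0.375000
  p = 20/56 = 0.357143: log2(p) = -1.485427, -p*log2(p) = 0.530510
  p = 19/56 = 0.339286: log2(p) = -1.559427, -p*log2(p) = 0.529091
  p = 5/56 = 0.089286: log2(p) = -3.485427, -p*log2(p) = 0.311199
H = 0.311199 + 0.375000 + 0.530510 + 0.529091 + 0.311199 = 2.056999

H = 2.057 bits/symbol


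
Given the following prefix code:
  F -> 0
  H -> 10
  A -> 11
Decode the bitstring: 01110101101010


Decoding step by step:
Bits 0 -> F
Bits 11 -> A
Bits 10 -> H
Bits 10 -> H
Bits 11 -> A
Bits 0 -> F
Bits 10 -> H
Bits 10 -> H


Decoded message: FAHHAFHH


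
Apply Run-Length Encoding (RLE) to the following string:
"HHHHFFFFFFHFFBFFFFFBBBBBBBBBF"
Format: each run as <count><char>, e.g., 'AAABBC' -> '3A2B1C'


Scanning runs left to right:
  i=0: run of 'H' x 4 -> '4H'
  i=4: run of 'F' x 6 -> '6F'
  i=10: run of 'H' x 1 -> '1H'
  i=11: run of 'F' x 2 -> '2F'
  i=13: run of 'B' x 1 -> '1B'
  i=14: run of 'F' x 5 -> '5F'
  i=19: run of 'B' x 9 -> '9B'
  i=28: run of 'F' x 1 -> '1F'

RLE = 4H6F1H2F1B5F9B1F


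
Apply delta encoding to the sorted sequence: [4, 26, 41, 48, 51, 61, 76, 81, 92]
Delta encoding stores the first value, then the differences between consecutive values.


First value: 4
Deltas:
  26 - 4 = 22
  41 - 26 = 15
  48 - 41 = 7
  51 - 48 = 3
  61 - 51 = 10
  76 - 61 = 15
  81 - 76 = 5
  92 - 81 = 11


Delta encoded: [4, 22, 15, 7, 3, 10, 15, 5, 11]


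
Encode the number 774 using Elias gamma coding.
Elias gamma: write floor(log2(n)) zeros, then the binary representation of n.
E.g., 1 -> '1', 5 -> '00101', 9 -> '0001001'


num_bits = floor(log2(774)) + 1 = 10
leading_zeros = num_bits - 1 = 9
binary(774) = 1100000110

Elias gamma(774) = '000000000' + '1100000110' = 0000000001100000110 (19 bits)


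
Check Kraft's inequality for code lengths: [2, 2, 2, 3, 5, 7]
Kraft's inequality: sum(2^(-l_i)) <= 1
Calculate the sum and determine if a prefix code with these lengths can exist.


Sum = 2^(-2) + 2^(-2) + 2^(-2) + 2^(-3) + 2^(-5) + 2^(-7)
    = 0.25 + 0.25 + 0.25 + 0.125 + 0.03125 + 0.0078125
    = 117/128 = 0.9140625
Since 0.9140625 <= 1, Kraft's inequality IS satisfied.
A prefix code with these lengths CAN exist.

Kraft sum = 0.9140625. Satisfied.


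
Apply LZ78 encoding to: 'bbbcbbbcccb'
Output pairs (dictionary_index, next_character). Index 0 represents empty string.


LZ78 encoding steps:
Dictionary: {0: ''}
Step 1: w='' (idx 0), next='b' -> output (0, 'b'), add 'b' as idx 1
Step 2: w='b' (idx 1), next='b' -> output (1, 'b'), add 'bb' as idx 2
Step 3: w='' (idx 0), next='c' -> output (0, 'c'), add 'c' as idx 3
Step 4: w='bb' (idx 2), next='b' -> output (2, 'b'), add 'bbb' as idx 4
Step 5: w='c' (idx 3), next='c' -> output (3, 'c'), add 'cc' as idx 5
Step 6: w='c' (idx 3), next='b' -> output (3, 'b'), add 'cb' as idx 6


Encoded: [(0, 'b'), (1, 'b'), (0, 'c'), (2, 'b'), (3, 'c'), (3, 'b')]


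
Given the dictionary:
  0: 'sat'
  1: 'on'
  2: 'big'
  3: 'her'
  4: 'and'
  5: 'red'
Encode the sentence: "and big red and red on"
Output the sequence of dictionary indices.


Look up each word in the dictionary:
  'and' -> 4
  'big' -> 2
  'red' -> 5
  'and' -> 4
  'red' -> 5
  'on' -> 1

Encoded: [4, 2, 5, 4, 5, 1]


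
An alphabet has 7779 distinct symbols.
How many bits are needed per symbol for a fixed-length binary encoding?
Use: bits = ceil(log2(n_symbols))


log2(7779) = 12.9254
Bracket: 2^12 = 4096 < 7779 <= 2^13 = 8192
So ceil(log2(7779)) = 13

bits = ceil(log2(7779)) = ceil(12.9254) = 13 bits


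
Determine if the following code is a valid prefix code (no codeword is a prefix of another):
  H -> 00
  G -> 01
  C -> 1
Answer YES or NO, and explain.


Checking each pair (does one codeword prefix another?):
  H='00' vs G='01': no prefix
  H='00' vs C='1': no prefix
  G='01' vs H='00': no prefix
  G='01' vs C='1': no prefix
  C='1' vs H='00': no prefix
  C='1' vs G='01': no prefix
No violation found over all pairs.

YES -- this is a valid prefix code. No codeword is a prefix of any other codeword.


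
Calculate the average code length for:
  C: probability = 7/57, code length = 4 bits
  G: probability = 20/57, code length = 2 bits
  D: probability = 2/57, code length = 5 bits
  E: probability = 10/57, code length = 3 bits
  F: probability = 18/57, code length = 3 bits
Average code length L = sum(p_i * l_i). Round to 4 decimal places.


Weighted contributions p_i * l_i:
  C: (7/57) * 4 = 28/57
  G: (20/57) * 2 = 40/57
  D: (2/57) * 5 = 10/57
  E: (10/57) * 3 = 30/57
  F: (18/57) * 3 = 54/57
Sum = (28 + 40 + 10 + 30 + 54)/57 = 162/57

L = 162/57 = 2.8421 bits/symbol


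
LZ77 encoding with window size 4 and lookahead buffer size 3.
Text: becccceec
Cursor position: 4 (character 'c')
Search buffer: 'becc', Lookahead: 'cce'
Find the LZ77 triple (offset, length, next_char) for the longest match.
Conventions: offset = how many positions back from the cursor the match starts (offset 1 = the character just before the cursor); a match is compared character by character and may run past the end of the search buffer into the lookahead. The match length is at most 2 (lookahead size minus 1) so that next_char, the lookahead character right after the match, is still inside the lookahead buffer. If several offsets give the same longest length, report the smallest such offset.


Try each offset into the search buffer:
  offset=1 (pos 3, char 'c'): match length 2
  offset=2 (pos 2, char 'c'): match length 2
  offset=3 (pos 1, char 'e'): match length 0
  offset=4 (pos 0, char 'b'): match length 0
Longest match has length 2, found at offsets 1, 2; take the smallest, offset 1.
next_char = character at position 4 + 2 = 6 -> 'e'

Best match: offset=1, length=2 (matching 'cc' starting at position 3)
LZ77 triple: (1, 2, 'e')


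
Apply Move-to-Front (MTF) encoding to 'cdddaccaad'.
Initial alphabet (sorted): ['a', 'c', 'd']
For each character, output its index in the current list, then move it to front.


MTF encoding:
'c': index 1 in ['a', 'c', 'd'] -> ['c', 'a', 'd']
'd': index 2 in ['c', 'a', 'd'] -> ['d', 'c', 'a']
'd': index 0 in ['d', 'c', 'a'] -> ['d', 'c', 'a']
'd': index 0 in ['d', 'c', 'a'] -> ['d', 'c', 'a']
'a': index 2 in ['d', 'c', 'a'] -> ['a', 'd', 'c']
'c': index 2 in ['a', 'd', 'c'] -> ['c', 'a', 'd']
'c': index 0 in ['c', 'a', 'd'] -> ['c', 'a', 'd']
'a': index 1 in ['c', 'a', 'd'] -> ['a', 'c', 'd']
'a': index 0 in ['a', 'c', 'd'] -> ['a', 'c', 'd']
'd': index 2 in ['a', 'c', 'd'] -> ['d', 'a', 'c']


Output: [1, 2, 0, 0, 2, 2, 0, 1, 0, 2]


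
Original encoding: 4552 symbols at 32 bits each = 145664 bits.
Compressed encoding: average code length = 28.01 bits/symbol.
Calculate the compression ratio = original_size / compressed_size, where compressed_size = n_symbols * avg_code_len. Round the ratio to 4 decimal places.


original_size = n_symbols * orig_bits = 4552 * 32 = 145664 bits
compressed_size = n_symbols * avg_code_len = 4552 * 28.01 = 127501.52 bits
ratio = original_size / compressed_size = 145664 / 127501.52 = 1.1424

Compression ratio = 1.1424


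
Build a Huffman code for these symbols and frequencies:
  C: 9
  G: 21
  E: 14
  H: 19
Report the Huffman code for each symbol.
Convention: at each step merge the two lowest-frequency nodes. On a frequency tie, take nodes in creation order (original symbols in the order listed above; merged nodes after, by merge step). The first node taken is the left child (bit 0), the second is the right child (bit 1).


Huffman tree construction:
Step 1: Merge C(9) + E(14) = 23
Step 2: Merge H(19) + G(21) = 40
Step 3: Merge (C+E)(23) + (H+G)(40) = 63
Read each symbol's code off the tree from the root (left child = 0, right child = 1).

Codes:
  C: 00 (length 2)
  G: 11 (length 2)
  E: 01 (length 2)
  H: 10 (length 2)
Average code length: 126/63 = 2.0000 bits/symbol


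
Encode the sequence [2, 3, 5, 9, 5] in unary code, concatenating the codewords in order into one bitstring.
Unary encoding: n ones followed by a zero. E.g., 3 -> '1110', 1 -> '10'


Encode each number as n ones followed by a terminating 0:
  2 -> 110 (3 bits)
  3 -> 1110 (4 bits)
  5 -> 111110 (6 bits)
  9 -> 1111111110 (10 bits)
  5 -> 111110 (6 bits)
Total length = 3 + 4 + 6 + 10 + 6 = 29 bits.

Unary([2, 3, 5, 9, 5]) = 11011101111101111111110111110 (29 bits)


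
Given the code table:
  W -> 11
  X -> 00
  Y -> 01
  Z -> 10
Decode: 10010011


Decoding:
10 -> Z
01 -> Y
00 -> X
11 -> W


Result: ZYXW


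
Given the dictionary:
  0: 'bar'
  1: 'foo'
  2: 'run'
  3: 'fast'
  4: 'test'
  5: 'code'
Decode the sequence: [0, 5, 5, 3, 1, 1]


Look up each index in the dictionary:
  0 -> 'bar'
  5 -> 'code'
  5 -> 'code'
  3 -> 'fast'
  1 -> 'foo'
  1 -> 'foo'

Decoded: "bar code code fast foo foo"


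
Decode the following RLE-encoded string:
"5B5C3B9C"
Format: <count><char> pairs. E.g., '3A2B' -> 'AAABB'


Expanding each <count><char> pair:
  5B -> 'BBBBB'
  5C -> 'CCCCC'
  3B -> 'BBB'
  9C -> 'CCCCCCCCC'

Decoded = BBBBBCCCCCBBBCCCCCCCCC


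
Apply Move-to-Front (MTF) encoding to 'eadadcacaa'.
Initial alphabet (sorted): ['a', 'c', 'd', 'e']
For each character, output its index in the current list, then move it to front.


MTF encoding:
'e': index 3 in ['a', 'c', 'd', 'e'] -> ['e', 'a', 'c', 'd']
'a': index 1 in ['e', 'a', 'c', 'd'] -> ['a', 'e', 'c', 'd']
'd': index 3 in ['a', 'e', 'c', 'd'] -> ['d', 'a', 'e', 'c']
'a': index 1 in ['d', 'a', 'e', 'c'] -> ['a', 'd', 'e', 'c']
'd': index 1 in ['a', 'd', 'e', 'c'] -> ['d', 'a', 'e', 'c']
'c': index 3 in ['d', 'a', 'e', 'c'] -> ['c', 'd', 'a', 'e']
'a': index 2 in ['c', 'd', 'a', 'e'] -> ['a', 'c', 'd', 'e']
'c': index 1 in ['a', 'c', 'd', 'e'] -> ['c', 'a', 'd', 'e']
'a': index 1 in ['c', 'a', 'd', 'e'] -> ['a', 'c', 'd', 'e']
'a': index 0 in ['a', 'c', 'd', 'e'] -> ['a', 'c', 'd', 'e']


Output: [3, 1, 3, 1, 1, 3, 2, 1, 1, 0]


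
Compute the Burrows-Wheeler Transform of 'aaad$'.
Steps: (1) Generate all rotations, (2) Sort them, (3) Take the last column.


Rotations (sorted):
  0: $aaad -> last char: d
  1: aaad$ -> last char: $
  2: aad$a -> last char: a
  3: ad$aa -> last char: a
  4: d$aaa -> last char: a


BWT = d$aaa


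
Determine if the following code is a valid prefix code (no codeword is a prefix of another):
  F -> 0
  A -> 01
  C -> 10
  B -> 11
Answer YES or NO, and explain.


Checking each pair (does one codeword prefix another?):
  F='0' vs A='01': prefix -- VIOLATION

NO -- this is NOT a valid prefix code. F (0) is a prefix of A (01).


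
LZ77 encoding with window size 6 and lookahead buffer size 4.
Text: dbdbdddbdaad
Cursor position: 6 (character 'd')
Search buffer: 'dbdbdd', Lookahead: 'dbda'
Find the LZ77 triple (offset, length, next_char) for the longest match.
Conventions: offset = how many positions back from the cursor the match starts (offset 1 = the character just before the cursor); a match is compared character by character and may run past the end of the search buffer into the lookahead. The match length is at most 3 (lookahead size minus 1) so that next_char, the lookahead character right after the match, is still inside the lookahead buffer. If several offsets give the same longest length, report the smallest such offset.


Try each offset into the search buffer:
  offset=1 (pos 5, char 'd'): match length 1
  offset=2 (pos 4, char 'd'): match length 1
  offset=3 (pos 3, char 'b'): match length 0
  offset=4 (pos 2, char 'd'): match length 3
  offset=5 (pos 1, char 'b'): match length 0
  offset=6 (pos 0, char 'd'): match length 3
Longest match has length 3, found at offsets 4, 6; take the smallest, offset 4.
next_char = character at position 6 + 3 = 9 -> 'a'

Best match: offset=4, length=3 (matching 'dbd' starting at position 2)
LZ77 triple: (4, 3, 'a')


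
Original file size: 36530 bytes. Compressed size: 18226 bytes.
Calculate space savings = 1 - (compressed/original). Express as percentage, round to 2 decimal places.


ratio = compressed/original = 18226/36530 = 0.498932
savings = 1 - ratio = 1 - 0.498932 = 0.501068
as a percentage: 0.501068 * 100 = 50.11%

Space savings = 1 - 18226/36530 = 50.11%


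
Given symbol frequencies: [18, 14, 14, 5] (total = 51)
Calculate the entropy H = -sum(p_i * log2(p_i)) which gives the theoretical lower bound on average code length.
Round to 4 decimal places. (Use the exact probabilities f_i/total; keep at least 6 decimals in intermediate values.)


Per-symbol terms -p_i * log2(p_i) with p_i = f_i/51:
  p = 18/51 = 0.352941: log2(p) = -1.502500, -p*log2(p) = 0.530294
  p = 14/51 = 0.274510: log2(p) = -1.865070, -p*log2(p) = 0.511980
  p = 14/51 = 0.274510: log2(p) = -1.865070, -p*log2(p) = 0.511980
  p = 5/51 = 0.098039: log2(p) = -3.350497, -p*log2(p) = 0.328480
H = 0.530294 + 0.511980 + 0.511980 + 0.328480 = 1.882734

H = 1.8827 bits/symbol


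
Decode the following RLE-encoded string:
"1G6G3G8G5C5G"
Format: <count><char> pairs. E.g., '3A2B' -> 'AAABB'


Expanding each <count><char> pair:
  1G -> 'G'
  6G -> 'GGGGGG'
  3G -> 'GGG'
  8G -> 'GGGGGGGG'
  5C -> 'CCCCC'
  5G -> 'GGGGG'

Decoded = GGGGGGGGGGGGGGGGGGCCCCCGGGGG


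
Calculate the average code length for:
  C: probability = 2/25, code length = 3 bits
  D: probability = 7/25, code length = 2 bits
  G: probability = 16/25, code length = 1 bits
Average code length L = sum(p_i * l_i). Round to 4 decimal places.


Weighted contributions p_i * l_i:
  C: (2/25) * 3 = 6/25
  D: (7/25) * 2 = 14/25
  G: (16/25) * 1 = 16/25
Sum = (6 + 14 + 16)/25 = 36/25

L = 36/25 = 1.4400 bits/symbol


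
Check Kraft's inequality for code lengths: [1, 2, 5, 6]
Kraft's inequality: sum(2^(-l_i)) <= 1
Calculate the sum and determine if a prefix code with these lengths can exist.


Sum = 2^(-1) + 2^(-2) + 2^(-5) + 2^(-6)
    = 0.5 + 0.25 + 0.03125 + 0.015625
    = 51/64 = 0.796875
Since 0.796875 <= 1, Kraft's inequality IS satisfied.
A prefix code with these lengths CAN exist.

Kraft sum = 0.796875. Satisfied.


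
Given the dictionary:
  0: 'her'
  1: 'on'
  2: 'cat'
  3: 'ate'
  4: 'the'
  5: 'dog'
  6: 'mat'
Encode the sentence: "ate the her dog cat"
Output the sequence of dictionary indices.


Look up each word in the dictionary:
  'ate' -> 3
  'the' -> 4
  'her' -> 0
  'dog' -> 5
  'cat' -> 2

Encoded: [3, 4, 0, 5, 2]


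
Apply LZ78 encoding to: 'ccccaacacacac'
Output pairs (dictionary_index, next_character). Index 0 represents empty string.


LZ78 encoding steps:
Dictionary: {0: ''}
Step 1: w='' (idx 0), next='c' -> output (0, 'c'), add 'c' as idx 1
Step 2: w='c' (idx 1), next='c' -> output (1, 'c'), add 'cc' as idx 2
Step 3: w='c' (idx 1), next='a' -> output (1, 'a'), add 'ca' as idx 3
Step 4: w='' (idx 0), next='a' -> output (0, 'a'), add 'a' as idx 4
Step 5: w='ca' (idx 3), next='c' -> output (3, 'c'), add 'cac' as idx 5
Step 6: w='a' (idx 4), next='c' -> output (4, 'c'), add 'ac' as idx 6
Step 7: w='ac' (idx 6), end of input -> output (6, '')


Encoded: [(0, 'c'), (1, 'c'), (1, 'a'), (0, 'a'), (3, 'c'), (4, 'c'), (6, '')]


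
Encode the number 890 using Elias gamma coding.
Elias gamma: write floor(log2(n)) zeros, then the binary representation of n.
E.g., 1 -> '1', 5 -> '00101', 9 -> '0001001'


num_bits = floor(log2(890)) + 1 = 10
leading_zeros = num_bits - 1 = 9
binary(890) = 1101111010

Elias gamma(890) = '000000000' + '1101111010' = 0000000001101111010 (19 bits)


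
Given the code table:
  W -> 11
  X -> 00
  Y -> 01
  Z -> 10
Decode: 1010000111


Decoding:
10 -> Z
10 -> Z
00 -> X
01 -> Y
11 -> W


Result: ZZXYW


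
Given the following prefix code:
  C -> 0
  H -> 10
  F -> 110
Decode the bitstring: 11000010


Decoding step by step:
Bits 110 -> F
Bits 0 -> C
Bits 0 -> C
Bits 0 -> C
Bits 10 -> H


Decoded message: FCCCH


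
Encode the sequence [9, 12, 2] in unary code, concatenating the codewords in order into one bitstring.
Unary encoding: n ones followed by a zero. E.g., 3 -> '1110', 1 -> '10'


Encode each number as n ones followed by a terminating 0:
  9 -> 1111111110 (10 bits)
  12 -> 1111111111110 (13 bits)
  2 -> 110 (3 bits)
Total length = 10 + 13 + 3 = 26 bits.

Unary([9, 12, 2]) = 11111111101111111111110110 (26 bits)


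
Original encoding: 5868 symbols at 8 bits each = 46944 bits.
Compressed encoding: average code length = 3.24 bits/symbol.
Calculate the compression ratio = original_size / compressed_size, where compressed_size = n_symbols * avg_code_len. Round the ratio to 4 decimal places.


original_size = n_symbols * orig_bits = 5868 * 8 = 46944 bits
compressed_size = n_symbols * avg_code_len = 5868 * 3.24 = 19012.32 bits
ratio = original_size / compressed_size = 46944 / 19012.32 = 2.4691

Compression ratio = 2.4691


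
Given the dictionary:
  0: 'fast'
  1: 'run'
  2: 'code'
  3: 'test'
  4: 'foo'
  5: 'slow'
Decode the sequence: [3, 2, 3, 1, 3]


Look up each index in the dictionary:
  3 -> 'test'
  2 -> 'code'
  3 -> 'test'
  1 -> 'run'
  3 -> 'test'

Decoded: "test code test run test"


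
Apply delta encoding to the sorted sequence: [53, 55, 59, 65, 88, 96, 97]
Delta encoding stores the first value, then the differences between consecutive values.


First value: 53
Deltas:
  55 - 53 = 2
  59 - 55 = 4
  65 - 59 = 6
  88 - 65 = 23
  96 - 88 = 8
  97 - 96 = 1


Delta encoded: [53, 2, 4, 6, 23, 8, 1]


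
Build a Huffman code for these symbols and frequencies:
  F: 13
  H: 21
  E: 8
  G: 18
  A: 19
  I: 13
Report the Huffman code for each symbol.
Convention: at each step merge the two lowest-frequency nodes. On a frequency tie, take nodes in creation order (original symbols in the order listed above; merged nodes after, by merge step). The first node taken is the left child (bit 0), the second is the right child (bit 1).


Huffman tree construction:
Step 1: Merge E(8) + F(13) = 21
Step 2: Merge I(13) + G(18) = 31
Step 3: Merge A(19) + H(21) = 40
Step 4: Merge (E+F)(21) + (I+G)(31) = 52
Step 5: Merge (A+H)(40) + ((E+F)+(I+G))(52) = 92
Read each symbol's code off the tree from the root (left child = 0, right child = 1).

Codes:
  F: 101 (length 3)
  H: 01 (length 2)
  E: 100 (length 3)
  G: 111 (length 3)
  A: 00 (length 2)
  I: 110 (length 3)
Average code length: 236/92 = 2.5652 bits/symbol


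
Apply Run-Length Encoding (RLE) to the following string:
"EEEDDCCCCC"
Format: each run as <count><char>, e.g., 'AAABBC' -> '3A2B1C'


Scanning runs left to right:
  i=0: run of 'E' x 3 -> '3E'
  i=3: run of 'D' x 2 -> '2D'
  i=5: run of 'C' x 5 -> '5C'

RLE = 3E2D5C


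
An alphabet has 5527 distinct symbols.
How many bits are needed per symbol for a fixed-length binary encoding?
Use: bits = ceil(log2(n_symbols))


log2(5527) = 12.4323
Bracket: 2^12 = 4096 < 5527 <= 2^13 = 8192
So ceil(log2(5527)) = 13

bits = ceil(log2(5527)) = ceil(12.4323) = 13 bits


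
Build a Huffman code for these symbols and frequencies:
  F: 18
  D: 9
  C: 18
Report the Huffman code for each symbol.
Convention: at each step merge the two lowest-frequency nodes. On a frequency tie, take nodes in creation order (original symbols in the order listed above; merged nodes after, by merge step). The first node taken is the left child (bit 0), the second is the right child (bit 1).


Huffman tree construction:
Step 1: Merge D(9) + F(18) = 27
Step 2: Merge C(18) + (D+F)(27) = 45
Read each symbol's code off the tree from the root (left child = 0, right child = 1).

Codes:
  F: 11 (length 2)
  D: 10 (length 2)
  C: 0 (length 1)
Average code length: 72/45 = 1.6000 bits/symbol


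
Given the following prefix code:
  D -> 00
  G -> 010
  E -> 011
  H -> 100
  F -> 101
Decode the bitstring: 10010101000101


Decoding step by step:
Bits 100 -> H
Bits 101 -> F
Bits 010 -> G
Bits 00 -> D
Bits 101 -> F


Decoded message: HFGDF


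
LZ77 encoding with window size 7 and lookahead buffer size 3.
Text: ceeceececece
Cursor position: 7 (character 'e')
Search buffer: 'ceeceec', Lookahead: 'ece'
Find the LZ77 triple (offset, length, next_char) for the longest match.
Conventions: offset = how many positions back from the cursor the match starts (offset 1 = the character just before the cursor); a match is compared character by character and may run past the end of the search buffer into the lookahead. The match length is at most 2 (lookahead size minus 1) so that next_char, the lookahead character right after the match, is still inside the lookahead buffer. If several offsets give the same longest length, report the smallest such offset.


Try each offset into the search buffer:
  offset=1 (pos 6, char 'c'): match length 0
  offset=2 (pos 5, char 'e'): match length 2
  offset=3 (pos 4, char 'e'): match length 1
  offset=4 (pos 3, char 'c'): match length 0
  offset=5 (pos 2, char 'e'): match length 2
  offset=6 (pos 1, char 'e'): match length 1
  offset=7 (pos 0, char 'c'): match length 0
Longest match has length 2, found at offsets 2, 5; take the smallest, offset 2.
next_char = character at position 7 + 2 = 9 -> 'e'

Best match: offset=2, length=2 (matching 'ec' starting at position 5)
LZ77 triple: (2, 2, 'e')


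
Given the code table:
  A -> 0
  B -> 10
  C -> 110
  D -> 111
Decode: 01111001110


Decoding:
0 -> A
111 -> D
10 -> B
0 -> A
111 -> D
0 -> A


Result: ADBADA


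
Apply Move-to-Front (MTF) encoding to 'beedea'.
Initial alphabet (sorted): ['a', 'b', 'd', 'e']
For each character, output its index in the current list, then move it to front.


MTF encoding:
'b': index 1 in ['a', 'b', 'd', 'e'] -> ['b', 'a', 'd', 'e']
'e': index 3 in ['b', 'a', 'd', 'e'] -> ['e', 'b', 'a', 'd']
'e': index 0 in ['e', 'b', 'a', 'd'] -> ['e', 'b', 'a', 'd']
'd': index 3 in ['e', 'b', 'a', 'd'] -> ['d', 'e', 'b', 'a']
'e': index 1 in ['d', 'e', 'b', 'a'] -> ['e', 'd', 'b', 'a']
'a': index 3 in ['e', 'd', 'b', 'a'] -> ['a', 'e', 'd', 'b']


Output: [1, 3, 0, 3, 1, 3]


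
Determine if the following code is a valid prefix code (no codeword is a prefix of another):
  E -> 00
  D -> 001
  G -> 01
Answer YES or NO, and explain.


Checking each pair (does one codeword prefix another?):
  E='00' vs D='001': prefix -- VIOLATION

NO -- this is NOT a valid prefix code. E (00) is a prefix of D (001).


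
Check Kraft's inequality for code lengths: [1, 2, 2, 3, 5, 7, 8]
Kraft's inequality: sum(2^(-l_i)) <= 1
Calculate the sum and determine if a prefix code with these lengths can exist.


Sum = 2^(-1) + 2^(-2) + 2^(-2) + 2^(-3) + 2^(-5) + 2^(-7) + 2^(-8)
    = 0.5 + 0.25 + 0.25 + 0.125 + 0.03125 + 0.0078125 + 0.00390625
    = 299/256 = 1.16796875
Since 1.16796875 > 1, Kraft's inequality is NOT satisfied.
A prefix code with these lengths CANNOT exist.

Kraft sum = 1.16796875. Not satisfied.


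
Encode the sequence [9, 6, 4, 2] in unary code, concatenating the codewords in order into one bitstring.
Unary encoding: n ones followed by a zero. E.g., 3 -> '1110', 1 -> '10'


Encode each number as n ones followed by a terminating 0:
  9 -> 1111111110 (10 bits)
  6 -> 1111110 (7 bits)
  4 -> 11110 (5 bits)
  2 -> 110 (3 bits)
Total length = 10 + 7 + 5 + 3 = 25 bits.

Unary([9, 6, 4, 2]) = 1111111110111111011110110 (25 bits)


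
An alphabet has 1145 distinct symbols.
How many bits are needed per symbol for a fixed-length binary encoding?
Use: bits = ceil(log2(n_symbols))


log2(1145) = 10.1611
Bracket: 2^10 = 1024 < 1145 <= 2^11 = 2048
So ceil(log2(1145)) = 11

bits = ceil(log2(1145)) = ceil(10.1611) = 11 bits


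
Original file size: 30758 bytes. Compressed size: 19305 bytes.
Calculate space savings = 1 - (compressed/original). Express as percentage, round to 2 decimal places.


ratio = compressed/original = 19305/30758 = 0.627642
savings = 1 - ratio = 1 - 0.627642 = 0.372358
as a percentage: 0.372358 * 100 = 37.24%

Space savings = 1 - 19305/30758 = 37.24%


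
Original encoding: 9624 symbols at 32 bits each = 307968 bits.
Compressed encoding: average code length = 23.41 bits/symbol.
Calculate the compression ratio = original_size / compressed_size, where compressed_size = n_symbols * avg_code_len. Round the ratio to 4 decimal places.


original_size = n_symbols * orig_bits = 9624 * 32 = 307968 bits
compressed_size = n_symbols * avg_code_len = 9624 * 23.41 = 225297.84 bits
ratio = original_size / compressed_size = 307968 / 225297.84 = 1.3669

Compression ratio = 1.3669


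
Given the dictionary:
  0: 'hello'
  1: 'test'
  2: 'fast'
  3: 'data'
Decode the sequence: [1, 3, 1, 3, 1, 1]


Look up each index in the dictionary:
  1 -> 'test'
  3 -> 'data'
  1 -> 'test'
  3 -> 'data'
  1 -> 'test'
  1 -> 'test'

Decoded: "test data test data test test"


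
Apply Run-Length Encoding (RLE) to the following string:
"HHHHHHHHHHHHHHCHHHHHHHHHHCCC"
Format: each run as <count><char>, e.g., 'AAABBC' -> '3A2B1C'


Scanning runs left to right:
  i=0: run of 'H' x 14 -> '14H'
  i=14: run of 'C' x 1 -> '1C'
  i=15: run of 'H' x 10 -> '10H'
  i=25: run of 'C' x 3 -> '3C'

RLE = 14H1C10H3C


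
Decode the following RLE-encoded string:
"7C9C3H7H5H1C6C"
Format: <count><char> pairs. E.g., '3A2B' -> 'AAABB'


Expanding each <count><char> pair:
  7C -> 'CCCCCCC'
  9C -> 'CCCCCCCCC'
  3H -> 'HHH'
  7H -> 'HHHHHHH'
  5H -> 'HHHHH'
  1C -> 'C'
  6C -> 'CCCCCC'

Decoded = CCCCCCCCCCCCCCCCHHHHHHHHHHHHHHHCCCCCCC


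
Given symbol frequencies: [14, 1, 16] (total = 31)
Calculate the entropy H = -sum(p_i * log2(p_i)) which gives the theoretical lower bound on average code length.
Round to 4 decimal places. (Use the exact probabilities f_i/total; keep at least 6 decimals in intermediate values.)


Per-symbol terms -p_i * log2(p_i) with p_i = f_i/31:
  p = 14/31 = 0.451613: log2(p) = -1.146841, -p*log2(p) = 0.517928
  p = 1/31 = 0.032258: log2(p) = -4.954196, -p*log2(p) = 0.159813
  p = 16/31 = 0.516129: log2(p) = -0.954196, -p*log2(p) = 0.492488
H = 0.517928 + 0.159813 + 0.492488 = 1.170229

H = 1.1702 bits/symbol


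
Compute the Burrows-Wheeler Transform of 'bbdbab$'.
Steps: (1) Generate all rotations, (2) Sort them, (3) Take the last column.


Rotations (sorted):
  0: $bbdbab -> last char: b
  1: ab$bbdb -> last char: b
  2: b$bbdba -> last char: a
  3: bab$bbd -> last char: d
  4: bbdbab$ -> last char: $
  5: bdbab$b -> last char: b
  6: dbab$bb -> last char: b


BWT = bbad$bb


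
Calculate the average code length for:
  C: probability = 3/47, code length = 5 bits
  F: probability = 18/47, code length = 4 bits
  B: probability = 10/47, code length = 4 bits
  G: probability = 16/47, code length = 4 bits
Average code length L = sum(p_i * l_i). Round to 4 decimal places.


Weighted contributions p_i * l_i:
  C: (3/47) * 5 = 15/47
  F: (18/47) * 4 = 72/47
  B: (10/47) * 4 = 40/47
  G: (16/47) * 4 = 64/47
Sum = (15 + 72 + 40 + 64)/47 = 191/47

L = 191/47 = 4.0638 bits/symbol


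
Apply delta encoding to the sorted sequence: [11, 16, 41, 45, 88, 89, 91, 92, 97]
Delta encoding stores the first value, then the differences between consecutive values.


First value: 11
Deltas:
  16 - 11 = 5
  41 - 16 = 25
  45 - 41 = 4
  88 - 45 = 43
  89 - 88 = 1
  91 - 89 = 2
  92 - 91 = 1
  97 - 92 = 5


Delta encoded: [11, 5, 25, 4, 43, 1, 2, 1, 5]


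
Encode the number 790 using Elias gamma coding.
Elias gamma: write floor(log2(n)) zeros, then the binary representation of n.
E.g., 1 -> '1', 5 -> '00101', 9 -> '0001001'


num_bits = floor(log2(790)) + 1 = 10
leading_zeros = num_bits - 1 = 9
binary(790) = 1100010110

Elias gamma(790) = '000000000' + '1100010110' = 0000000001100010110 (19 bits)


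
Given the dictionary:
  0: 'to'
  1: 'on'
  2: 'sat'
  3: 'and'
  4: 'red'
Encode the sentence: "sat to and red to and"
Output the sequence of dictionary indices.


Look up each word in the dictionary:
  'sat' -> 2
  'to' -> 0
  'and' -> 3
  'red' -> 4
  'to' -> 0
  'and' -> 3

Encoded: [2, 0, 3, 4, 0, 3]


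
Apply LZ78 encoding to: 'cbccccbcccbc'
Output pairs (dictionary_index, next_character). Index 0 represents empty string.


LZ78 encoding steps:
Dictionary: {0: ''}
Step 1: w='' (idx 0), next='c' -> output (0, 'c'), add 'c' as idx 1
Step 2: w='' (idx 0), next='b' -> output (0, 'b'), add 'b' as idx 2
Step 3: w='c' (idx 1), next='c' -> output (1, 'c'), add 'cc' as idx 3
Step 4: w='cc' (idx 3), next='b' -> output (3, 'b'), add 'ccb' as idx 4
Step 5: w='cc' (idx 3), next='c' -> output (3, 'c'), add 'ccc' as idx 5
Step 6: w='b' (idx 2), next='c' -> output (2, 'c'), add 'bc' as idx 6


Encoded: [(0, 'c'), (0, 'b'), (1, 'c'), (3, 'b'), (3, 'c'), (2, 'c')]


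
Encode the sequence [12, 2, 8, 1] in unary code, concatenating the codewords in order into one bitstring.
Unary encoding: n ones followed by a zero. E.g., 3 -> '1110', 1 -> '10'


Encode each number as n ones followed by a terminating 0:
  12 -> 1111111111110 (13 bits)
  2 -> 110 (3 bits)
  8 -> 111111110 (9 bits)
  1 -> 10 (2 bits)
Total length = 13 + 3 + 9 + 2 = 27 bits.

Unary([12, 2, 8, 1]) = 111111111111011011111111010 (27 bits)


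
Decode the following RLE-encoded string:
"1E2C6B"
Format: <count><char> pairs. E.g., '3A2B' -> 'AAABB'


Expanding each <count><char> pair:
  1E -> 'E'
  2C -> 'CC'
  6B -> 'BBBBBB'

Decoded = ECCBBBBBB


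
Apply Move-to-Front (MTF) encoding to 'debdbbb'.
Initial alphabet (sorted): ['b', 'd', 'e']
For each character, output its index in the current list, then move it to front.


MTF encoding:
'd': index 1 in ['b', 'd', 'e'] -> ['d', 'b', 'e']
'e': index 2 in ['d', 'b', 'e'] -> ['e', 'd', 'b']
'b': index 2 in ['e', 'd', 'b'] -> ['b', 'e', 'd']
'd': index 2 in ['b', 'e', 'd'] -> ['d', 'b', 'e']
'b': index 1 in ['d', 'b', 'e'] -> ['b', 'd', 'e']
'b': index 0 in ['b', 'd', 'e'] -> ['b', 'd', 'e']
'b': index 0 in ['b', 'd', 'e'] -> ['b', 'd', 'e']


Output: [1, 2, 2, 2, 1, 0, 0]


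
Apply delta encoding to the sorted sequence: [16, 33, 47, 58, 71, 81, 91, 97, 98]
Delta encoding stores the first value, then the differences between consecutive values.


First value: 16
Deltas:
  33 - 16 = 17
  47 - 33 = 14
  58 - 47 = 11
  71 - 58 = 13
  81 - 71 = 10
  91 - 81 = 10
  97 - 91 = 6
  98 - 97 = 1


Delta encoded: [16, 17, 14, 11, 13, 10, 10, 6, 1]


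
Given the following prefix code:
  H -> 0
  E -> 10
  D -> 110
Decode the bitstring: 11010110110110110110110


Decoding step by step:
Bits 110 -> D
Bits 10 -> E
Bits 110 -> D
Bits 110 -> D
Bits 110 -> D
Bits 110 -> D
Bits 110 -> D
Bits 110 -> D


Decoded message: DEDDDDDD
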